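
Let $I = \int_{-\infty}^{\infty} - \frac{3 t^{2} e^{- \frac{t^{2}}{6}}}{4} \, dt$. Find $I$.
$- \frac{9 \sqrt{6} \sqrt{\pi}}{4}$

Start from the elementary integral
$$J(a) = \int_{-\infty}^{\infty} - \frac{3 e^{- a t^{2}}}{4} \, dt = - \frac{3 \sqrt{\pi}}{4 \sqrt{a}}.$$

Differentiating under the integral sign brings down a factor of $(-t^2)$:
$$\frac{dJ}{da} = \int_{-\infty}^{\infty} \frac{3 t^{2} e^{- a t^{2}}}{4} \, dt = \frac{3 \sqrt{\pi}}{8 a^{\frac{3}{2}}}.$$

The integral on the left is $-I$, so $I = - \frac{3 \sqrt{\pi}}{8 a^{\frac{3}{2}}}$.

Setting $a = \frac{1}{6}$:
$$I = - \frac{9 \sqrt{6} \sqrt{\pi}}{4}.$$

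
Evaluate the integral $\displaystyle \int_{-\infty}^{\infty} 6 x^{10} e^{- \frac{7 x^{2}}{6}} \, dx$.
$\frac{196830 \sqrt{42} \sqrt{\pi}}{16807}$

Begin with the known integral
$$J(a) = \int_{-\infty}^{\infty} 6 e^{- a x^{2}} \, dx = \frac{6 \sqrt{\pi}}{\sqrt{a}}.$$

Differentiating under the integral sign brings down a factor of $(-x^2)$:
$$\frac{dJ}{da} = \int_{-\infty}^{\infty} - 6 x^{2} e^{- a x^{2}} \, dx = - \frac{3 \sqrt{\pi}}{a^{\frac{3}{2}}}.$$

Repeating $5$ times in total — each differentiation brings down another $(-x^2)$ — gives
$$\frac{d^{5}J}{da^{5}} = \int_{-\infty}^{\infty} - 6 x^{10} e^{- a x^{2}} \, dx = - \frac{2835 \sqrt{\pi}}{16 a^{\frac{11}{2}}},$$
and the integrand here is $(-1)^{5}$ times the target integrand, so $I = (-1)^{5}\,\frac{d^{5}J}{da^{5}} = \frac{2835 \sqrt{\pi}}{16 a^{\frac{11}{2}}}$.

Setting $a = \frac{7}{6}$:
$$I = \frac{196830 \sqrt{42} \sqrt{\pi}}{16807}.$$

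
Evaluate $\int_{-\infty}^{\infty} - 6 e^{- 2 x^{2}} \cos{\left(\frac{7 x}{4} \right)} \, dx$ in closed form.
$- \frac{3 \sqrt{2} \sqrt{\pi}}{e^{\frac{49}{128}}}$

Treat the cosine frequency as a parameter and define $I(b) = \int_{-\infty}^{\infty} - 6 e^{- 2 x^{2}} \cos{\left(b x \right)} \, dx$.

Differentiating under the integral sign,
$$I'(b) = \int_{-\infty}^{\infty} 6 x e^{- 2 x^{2}} \sin{\left(b x \right)} \, dx.$$

Integrate $\int_{-\infty}^{\infty} x \sin(b x)\, e^{- 2 x^{2}}\, dx$ by parts with $u = \sin(b x)$ and $dv = x\, e^{- 2 x^{2}}\, dx$, giving $v = - \frac{e^{- 2 x^{2}}}{4}$. The boundary term vanishes and
$$\int_{-\infty}^{\infty} x \sin(b x)\, e^{- 2 x^{2}}\, dx = \frac{b}{4} \int_{-\infty}^{\infty} \cos(b x)\, e^{- 2 x^{2}}\, dx,$$
so $I'(b) = - \frac{b}{4}\, I(b)$.

This is a separable first-order ODE; solving with the initial condition $I(0) = \int_{-\infty}^{\infty} - 6 e^{- 2 x^{2}}\,dx = - 3 \sqrt{2} \sqrt{\pi}$ gives
$$I(b) = - 3 \sqrt{2} \sqrt{\pi} e^{- \frac{b^{2}}{8}}.$$

Setting $b = \frac{7}{4}$:
$$I = - \frac{3 \sqrt{2} \sqrt{\pi}}{e^{\frac{49}{128}}}.$$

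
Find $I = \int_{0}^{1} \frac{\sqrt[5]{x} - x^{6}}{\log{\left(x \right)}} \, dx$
$\log{\left(\frac{6}{35} \right)}$

Replace the exponent $\frac{1}{5}$ by a parameter $a$: let $I(a) = \int_{0}^{1} \frac{- x^{6} + x^{a}}{\log{\left(x \right)}} \, dx$.

Since $\dfrac{\partial}{\partial a}\,x^{a} = x^{a} \ln x$, the $\ln x$ in the denominator cancels and
$$\frac{dI}{da} = \int_{0}^{1} x^{a} \, dx = \left[\frac{x^{a+1}}{a+1}\right]_0^1 = \frac{1}{a + 1}.$$

Integrating with respect to $a$ gives $I(a) = \log{\left(\frac{a}{7} + \frac{1}{7} \right)} + C$.

At $a = 6$ the integrand is identically $0$, so $I(6) = 0$. The closed form gives $0$, hence $C = 0$.

Setting $a = \frac{1}{5}$:
$$I = \log{\left(\frac{6}{35} \right)}.$$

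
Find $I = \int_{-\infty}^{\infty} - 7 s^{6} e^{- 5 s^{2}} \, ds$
$- \frac{21 \sqrt{5} \sqrt{\pi}}{1000}$

Start from the elementary integral
$$J(a) = \int_{-\infty}^{\infty} - 7 e^{- a s^{2}} \, ds = - \frac{7 \sqrt{\pi}}{\sqrt{a}}.$$

Differentiating under the integral sign brings down a factor of $(-s^2)$:
$$\frac{dJ}{da} = \int_{-\infty}^{\infty} 7 s^{2} e^{- a s^{2}} \, ds = \frac{7 \sqrt{\pi}}{2 a^{\frac{3}{2}}}.$$

Repeating $3$ times in total — each differentiation brings down another $(-s^2)$ — gives
$$\frac{d^{3}J}{da^{3}} = \int_{-\infty}^{\infty} 7 s^{6} e^{- a s^{2}} \, ds = \frac{105 \sqrt{\pi}}{8 a^{\frac{7}{2}}},$$
and the integrand here is $(-1)^{3}$ times the target integrand, so $I = (-1)^{3}\,\frac{d^{3}J}{da^{3}} = - \frac{105 \sqrt{\pi}}{8 a^{\frac{7}{2}}}$.

Setting $a = 5$:
$$I = - \frac{21 \sqrt{5} \sqrt{\pi}}{1000}.$$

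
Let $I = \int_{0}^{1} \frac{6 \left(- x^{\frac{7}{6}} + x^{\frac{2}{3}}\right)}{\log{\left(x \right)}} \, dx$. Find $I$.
$\log{\left(\frac{1000000}{4826809} \right)}$

Introduce a parameter $a$ in the exponent: let $I(a) = \int_{0}^{1} \frac{6 \left(- x^{\frac{7}{6}} + x^{a}\right)}{\log{\left(x \right)}} \, dx$.

Since $\dfrac{\partial}{\partial a}\,x^{a} = x^{a} \ln x$, the $\ln x$ in the denominator cancels and
$$\frac{dI}{da} = \int_{0}^{1} 6 x^{a} \, dx = 6 \left[\frac{x^{a+1}}{a+1}\right]_0^1 = \frac{6}{a + 1}.$$

Integrating with respect to $a$ gives $I(a) = \log{\left(\frac{46656 \left(a + 1\right)^{6}}{4826809} \right)} + C$.

At $a = \frac{7}{6}$ the integrand is identically $0$, so $I(\frac{7}{6}) = 0$. The closed form gives $0$, hence $C = 0$.

Setting $a = \frac{2}{3}$:
$$I = \log{\left(\frac{1000000}{4826809} \right)}.$$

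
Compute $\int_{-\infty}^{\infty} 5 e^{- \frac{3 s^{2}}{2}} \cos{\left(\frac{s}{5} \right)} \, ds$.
$\frac{5 \sqrt{6} \sqrt{\pi}}{3 e^{\frac{1}{150}}}$

Define $I(b) = \int_{-\infty}^{\infty} 5 e^{- \frac{3 s^{2}}{2}} \cos{\left(b s \right)} \, ds$.

Differentiating under the integral sign,
$$I'(b) = \int_{-\infty}^{\infty} - 5 s e^{- \frac{3 s^{2}}{2}} \sin{\left(b s \right)} \, ds.$$

Integrate $\int_{-\infty}^{\infty} s \sin(b s)\, e^{- \frac{3 s^{2}}{2}}\, ds$ by parts with $u = \sin(b s)$ and $dv = s\, e^{- \frac{3 s^{2}}{2}}\, ds$, giving $v = - \frac{e^{- \frac{3 s^{2}}{2}}}{3}$. The boundary term vanishes and
$$\int_{-\infty}^{\infty} s \sin(b s)\, e^{- \frac{3 s^{2}}{2}}\, ds = \frac{b}{3} \int_{-\infty}^{\infty} \cos(b s)\, e^{- \frac{3 s^{2}}{2}}\, ds,$$
so $I'(b) = - \frac{b}{3}\, I(b)$.

This is a separable first-order ODE; solving with the initial condition $I(0) = \int_{-\infty}^{\infty} 5 e^{- \frac{3 s^{2}}{2}}\,ds = \frac{5 \sqrt{6} \sqrt{\pi}}{3}$ gives
$$I(b) = \frac{5 \sqrt{6} \sqrt{\pi} e^{- \frac{b^{2}}{6}}}{3}.$$

Setting $b = \frac{1}{5}$:
$$I = \frac{5 \sqrt{6} \sqrt{\pi}}{3 e^{\frac{1}{150}}}.$$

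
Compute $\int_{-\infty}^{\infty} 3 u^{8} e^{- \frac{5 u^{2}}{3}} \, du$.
$\frac{5103 \sqrt{15} \sqrt{\pi}}{10000}$

Start from the elementary integral
$$J(a) = \int_{-\infty}^{\infty} 3 e^{- a u^{2}} \, du = \frac{3 \sqrt{\pi}}{\sqrt{a}}.$$

Differentiating under the integral sign brings down a factor of $(-u^2)$:
$$\frac{dJ}{da} = \int_{-\infty}^{\infty} - 3 u^{2} e^{- a u^{2}} \, du = - \frac{3 \sqrt{\pi}}{2 a^{\frac{3}{2}}}.$$

Repeating $4$ times in total — each differentiation brings down another $(-u^2)$ — gives
$$\frac{d^{4}J}{da^{4}} = \int_{-\infty}^{\infty} 3 u^{8} e^{- a u^{2}} \, du = \frac{315 \sqrt{\pi}}{16 a^{\frac{9}{2}}},$$
and the integrand here is exactly the target integrand, so $I = \frac{315 \sqrt{\pi}}{16 a^{\frac{9}{2}}}$.

Setting $a = \frac{5}{3}$:
$$I = \frac{5103 \sqrt{15} \sqrt{\pi}}{10000}.$$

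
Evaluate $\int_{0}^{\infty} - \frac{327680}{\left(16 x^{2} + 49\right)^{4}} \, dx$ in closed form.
$- \frac{12800 \pi}{823543}$

Recall the elementary integral
$$J(a) = \int_{0}^{\infty} - \frac{5}{a^{2} + x^{2}} \, dx = - \frac{5 \pi}{2 a}.$$

Differentiating under the integral sign with respect to $a$,
$$\frac{dJ}{da} = \int_{0}^{\infty} \frac{10 a}{\left(a^{2} + x^{2}\right)^{2}} \, dx = \frac{5 \pi}{2 a^{2}},$$
so $\int_{0}^{\infty} - \frac{5}{\left(a^{2} + x^{2}\right)^{2}} \, dx = - \frac{5 \pi}{4 a^{3}}$.

Repeating — each differentiation of $1/(x^2+a^2)^j$ produces $-2ja/(x^2+a^2)^{j+1}$ — and dividing through by $-2ja$ at each step yields, after $3$ differentiations in total,
$$\int_{0}^{\infty} - \frac{5}{\left(a^{2} + x^{2}\right)^{4}} \, dx = - \frac{25 \pi}{32 a^{7}}.$$

Setting $a = \frac{7}{4}$:
$$I = - \frac{12800 \pi}{823543}.$$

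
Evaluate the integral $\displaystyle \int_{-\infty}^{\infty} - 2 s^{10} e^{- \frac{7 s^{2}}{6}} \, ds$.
$- \frac{65610 \sqrt{42} \sqrt{\pi}}{16807}$

Consider the simpler parametrised integral
$$J(a) = \int_{-\infty}^{\infty} - 2 e^{- a s^{2}} \, ds = - \frac{2 \sqrt{\pi}}{\sqrt{a}}.$$

Differentiating under the integral sign brings down a factor of $(-s^2)$:
$$\frac{dJ}{da} = \int_{-\infty}^{\infty} 2 s^{2} e^{- a s^{2}} \, ds = \frac{\sqrt{\pi}}{a^{\frac{3}{2}}}.$$

Repeating $5$ times in total — each differentiation brings down another $(-s^2)$ — gives
$$\frac{d^{5}J}{da^{5}} = \int_{-\infty}^{\infty} 2 s^{10} e^{- a s^{2}} \, ds = \frac{945 \sqrt{\pi}}{16 a^{\frac{11}{2}}},$$
and the integrand here is $(-1)^{5}$ times the target integrand, so $I = (-1)^{5}\,\frac{d^{5}J}{da^{5}} = - \frac{945 \sqrt{\pi}}{16 a^{\frac{11}{2}}}$.

Setting $a = \frac{7}{6}$:
$$I = - \frac{65610 \sqrt{42} \sqrt{\pi}}{16807}.$$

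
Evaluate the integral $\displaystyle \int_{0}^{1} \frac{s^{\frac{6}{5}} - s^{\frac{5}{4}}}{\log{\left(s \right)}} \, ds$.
$- \log{\left(45 \right)} + \log{\left(44 \right)}$

Replace the exponent $\frac{5}{4}$ by a parameter $a$: let $I(a) = \int_{0}^{1} \frac{s^{\frac{6}{5}} - s^{a}}{\log{\left(s \right)}} \, ds$.

Since $\dfrac{\partial}{\partial a}\,s^{a} = s^{a} \ln s$, the $\ln s$ in the denominator cancels and
$$\frac{dI}{da} = \int_{0}^{1} -1 s^{a} \, ds = -1 \left[\frac{s^{a+1}}{a+1}\right]_0^1 = - \frac{1}{a + 1}.$$

Integrating with respect to $a$ gives $I(a) = - \log{\left(\frac{5 a}{11} + \frac{5}{11} \right)} + C$.

At $a = \frac{6}{5}$ the integrand is identically $0$, so $I(\frac{6}{5}) = 0$. The closed form gives $0$, hence $C = 0$.

Setting $a = \frac{5}{4}$:
$$I = - \log{\left(45 \right)} + \log{\left(44 \right)}.$$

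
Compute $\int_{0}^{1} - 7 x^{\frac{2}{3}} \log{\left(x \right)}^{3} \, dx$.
$\frac{3402}{625}$

Begin with the known integral
$$J(a) = \int_{0}^{1} - 7 x^{a} \, dx = - \frac{7}{a + 1}.$$

Differentiating under the integral sign brings down a factor of $\ln x$:
$$\frac{dJ}{da} = \int_{0}^{1} - 7 x^{a} \log{\left(x \right)} \, dx = \frac{7}{\left(a + 1\right)^{2}}.$$

Repeating $3$ times in total — each differentiation brings down another $\ln x$ — gives
$$\frac{d^{3}J}{da^{3}} = \int_{0}^{1} - 7 x^{a} \log{\left(x \right)}^{3} \, dx = \frac{42}{\left(a + 1\right)^{4}},$$
and the integrand here is exactly the target integrand, so $I = \frac{42}{\left(a + 1\right)^{4}}$.

Setting $a = \frac{2}{3}$:
$$I = \frac{3402}{625}.$$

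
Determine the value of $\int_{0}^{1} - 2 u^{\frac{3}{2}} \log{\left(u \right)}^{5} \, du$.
$\frac{3072}{3125}$

Consider the simpler parametrised integral
$$J(a) = \int_{0}^{1} - 2 u^{a} \, du = - \frac{2}{a + 1}.$$

Differentiating under the integral sign brings down a factor of $\ln u$:
$$\frac{dJ}{da} = \int_{0}^{1} - 2 u^{a} \log{\left(u \right)} \, du = \frac{2}{\left(a + 1\right)^{2}}.$$

Repeating $5$ times in total — each differentiation brings down another $\ln u$ — gives
$$\frac{d^{5}J}{da^{5}} = \int_{0}^{1} - 2 u^{a} \log{\left(u \right)}^{5} \, du = \frac{240}{\left(a + 1\right)^{6}},$$
and the integrand here is exactly the target integrand, so $I = \frac{240}{\left(a + 1\right)^{6}}$.

Setting $a = \frac{3}{2}$:
$$I = \frac{3072}{3125}.$$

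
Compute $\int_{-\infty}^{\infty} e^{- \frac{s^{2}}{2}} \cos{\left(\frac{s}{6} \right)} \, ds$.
$\frac{\sqrt{2} \sqrt{\pi}}{e^{\frac{1}{72}}}$

Define $I(b) = \int_{-\infty}^{\infty} e^{- \frac{s^{2}}{2}} \cos{\left(b s \right)} \, ds$.

Differentiating under the integral sign,
$$I'(b) = \int_{-\infty}^{\infty} - s e^{- \frac{s^{2}}{2}} \sin{\left(b s \right)} \, ds.$$

Integrate $\int_{-\infty}^{\infty} s \sin(b s)\, e^{- \frac{s^{2}}{2}}\, ds$ by parts with $u = \sin(b s)$ and $dv = s\, e^{- \frac{s^{2}}{2}}\, ds$, giving $v = - e^{- \frac{s^{2}}{2}}$. The boundary term vanishes and
$$\int_{-\infty}^{\infty} s \sin(b s)\, e^{- \frac{s^{2}}{2}}\, ds = b \int_{-\infty}^{\infty} \cos(b s)\, e^{- \frac{s^{2}}{2}}\, ds,$$
so $I'(b) = - b\, I(b)$.

This is a separable first-order ODE; solving with the initial condition $I(0) = \int_{-\infty}^{\infty} e^{- \frac{s^{2}}{2}}\,ds = \sqrt{2} \sqrt{\pi}$ gives
$$I(b) = \sqrt{2} \sqrt{\pi} e^{- \frac{b^{2}}{2}}.$$

Setting $b = \frac{1}{6}$:
$$I = \frac{\sqrt{2} \sqrt{\pi}}{e^{\frac{1}{72}}}.$$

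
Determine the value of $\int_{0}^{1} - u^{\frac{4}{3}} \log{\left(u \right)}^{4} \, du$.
$- \frac{5832}{16807}$

Consider the simpler parametrised integral
$$J(a) = \int_{0}^{1} - u^{a} \, du = - \frac{1}{a + 1}.$$

Differentiating under the integral sign brings down a factor of $\ln u$:
$$\frac{dJ}{da} = \int_{0}^{1} - u^{a} \log{\left(u \right)} \, du = \frac{1}{\left(a + 1\right)^{2}}.$$

Repeating $4$ times in total — each differentiation brings down another $\ln u$ — gives
$$\frac{d^{4}J}{da^{4}} = \int_{0}^{1} - u^{a} \log{\left(u \right)}^{4} \, du = - \frac{24}{\left(a + 1\right)^{5}},$$
and the integrand here is exactly the target integrand, so $I = - \frac{24}{\left(a + 1\right)^{5}}$.

Setting $a = \frac{4}{3}$:
$$I = - \frac{5832}{16807}.$$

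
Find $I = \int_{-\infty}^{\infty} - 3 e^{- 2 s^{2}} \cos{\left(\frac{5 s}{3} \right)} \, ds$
$- \frac{3 \sqrt{2} \sqrt{\pi}}{2 e^{\frac{25}{72}}}$

Let $b$ denote the cosine frequency and define $I(b) = \int_{-\infty}^{\infty} - 3 e^{- 2 s^{2}} \cos{\left(b s \right)} \, ds$.

Differentiating under the integral sign,
$$I'(b) = \int_{-\infty}^{\infty} 3 s e^{- 2 s^{2}} \sin{\left(b s \right)} \, ds.$$

Integrate $\int_{-\infty}^{\infty} s \sin(b s)\, e^{- 2 s^{2}}\, ds$ by parts with $u = \sin(b s)$ and $dv = s\, e^{- 2 s^{2}}\, ds$, giving $v = - \frac{e^{- 2 s^{2}}}{4}$. The boundary term vanishes and
$$\int_{-\infty}^{\infty} s \sin(b s)\, e^{- 2 s^{2}}\, ds = \frac{b}{4} \int_{-\infty}^{\infty} \cos(b s)\, e^{- 2 s^{2}}\, ds,$$
so $I'(b) = - \frac{b}{4}\, I(b)$.

This is a separable first-order ODE; solving with the initial condition $I(0) = \int_{-\infty}^{\infty} - 3 e^{- 2 s^{2}}\,ds = - \frac{3 \sqrt{2} \sqrt{\pi}}{2}$ gives
$$I(b) = - \frac{3 \sqrt{2} \sqrt{\pi} e^{- \frac{b^{2}}{8}}}{2}.$$

Setting $b = \frac{5}{3}$:
$$I = - \frac{3 \sqrt{2} \sqrt{\pi}}{2 e^{\frac{25}{72}}}.$$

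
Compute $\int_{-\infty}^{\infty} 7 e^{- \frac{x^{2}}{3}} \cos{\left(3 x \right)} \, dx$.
$\frac{7 \sqrt{3} \sqrt{\pi}}{e^{\frac{27}{4}}}$

Define $I(b) = \int_{-\infty}^{\infty} 7 e^{- \frac{x^{2}}{3}} \cos{\left(b x \right)} \, dx$.

Differentiating under the integral sign,
$$I'(b) = \int_{-\infty}^{\infty} - 7 x e^{- \frac{x^{2}}{3}} \sin{\left(b x \right)} \, dx.$$

Integrate $\int_{-\infty}^{\infty} x \sin(b x)\, e^{- \frac{x^{2}}{3}}\, dx$ by parts with $u = \sin(b x)$ and $dv = x\, e^{- \frac{x^{2}}{3}}\, dx$, giving $v = - \frac{3 e^{- \frac{x^{2}}{3}}}{2}$. The boundary term vanishes and
$$\int_{-\infty}^{\infty} x \sin(b x)\, e^{- \frac{x^{2}}{3}}\, dx = \frac{3 b}{2} \int_{-\infty}^{\infty} \cos(b x)\, e^{- \frac{x^{2}}{3}}\, dx,$$
so $I'(b) = - \frac{3 b}{2}\, I(b)$.

This is a separable first-order ODE; solving with the initial condition $I(0) = \int_{-\infty}^{\infty} 7 e^{- \frac{x^{2}}{3}}\,dx = 7 \sqrt{3} \sqrt{\pi}$ gives
$$I(b) = 7 \sqrt{3} \sqrt{\pi} e^{- \frac{3 b^{2}}{4}}.$$

Setting $b = 3$:
$$I = \frac{7 \sqrt{3} \sqrt{\pi}}{e^{\frac{27}{4}}}.$$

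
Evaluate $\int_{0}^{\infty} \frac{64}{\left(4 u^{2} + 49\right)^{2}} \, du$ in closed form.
$\frac{8 \pi}{343}$

Recall the elementary integral
$$J(a) = \int_{0}^{\infty} \frac{4}{a^{2} + u^{2}} \, du = \frac{2 \pi}{a}.$$

Differentiating under the integral sign with respect to $a$,
$$\frac{dJ}{da} = \int_{0}^{\infty} - \frac{8 a}{\left(a^{2} + u^{2}\right)^{2}} \, du = - \frac{2 \pi}{a^{2}},$$
so $\int_{0}^{\infty} \frac{4}{\left(a^{2} + u^{2}\right)^{2}} \, du = \frac{\pi}{a^{3}}$.

Setting $a = \frac{7}{2}$:
$$I = \frac{8 \pi}{343}.$$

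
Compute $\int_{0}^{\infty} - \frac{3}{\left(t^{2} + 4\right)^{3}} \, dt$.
$- \frac{9 \pi}{512}$

Start from the standard arctangent integral
$$J(a) = \int_{0}^{\infty} - \frac{3}{a^{2} + t^{2}} \, dt = - \frac{3 \pi}{2 a}.$$

Differentiating under the integral sign with respect to $a$,
$$\frac{dJ}{da} = \int_{0}^{\infty} \frac{6 a}{\left(a^{2} + t^{2}\right)^{2}} \, dt = \frac{3 \pi}{2 a^{2}},$$
so $\int_{0}^{\infty} - \frac{3}{\left(a^{2} + t^{2}\right)^{2}} \, dt = - \frac{3 \pi}{4 a^{3}}$.

Repeating — each differentiation of $1/(t^2+a^2)^j$ produces $-2ja/(t^2+a^2)^{j+1}$ — and dividing through by $-2ja$ at each step yields, after $2$ differentiations in total,
$$\int_{0}^{\infty} - \frac{3}{\left(a^{2} + t^{2}\right)^{3}} \, dt = - \frac{9 \pi}{16 a^{5}}.$$

Setting $a = 2$:
$$I = - \frac{9 \pi}{512}.$$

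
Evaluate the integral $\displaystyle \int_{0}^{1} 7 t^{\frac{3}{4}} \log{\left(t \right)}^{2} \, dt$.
$\frac{128}{49}$

Consider the simpler parametrised integral
$$J(a) = \int_{0}^{1} 7 t^{a} \, dt = \frac{7}{a + 1}.$$

Differentiating under the integral sign brings down a factor of $\ln t$:
$$\frac{dJ}{da} = \int_{0}^{1} 7 t^{a} \log{\left(t \right)} \, dt = - \frac{7}{\left(a + 1\right)^{2}}.$$

Repeating twice in total — each differentiation brings down another $\ln t$ — gives
$$\frac{d^{2}J}{da^{2}} = \int_{0}^{1} 7 t^{a} \log{\left(t \right)}^{2} \, dt = \frac{14}{\left(a + 1\right)^{3}},$$
and the integrand here is exactly the target integrand, so $I = \frac{14}{\left(a + 1\right)^{3}}$.

Setting $a = \frac{3}{4}$:
$$I = \frac{128}{49}.$$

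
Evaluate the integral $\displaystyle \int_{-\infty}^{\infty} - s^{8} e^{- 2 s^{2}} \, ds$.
$- \frac{105 \sqrt{2} \sqrt{\pi}}{512}$

Begin with the known integral
$$J(a) = \int_{-\infty}^{\infty} - e^{- a s^{2}} \, ds = - \frac{\sqrt{\pi}}{\sqrt{a}}.$$

Differentiating under the integral sign brings down a factor of $(-s^2)$:
$$\frac{dJ}{da} = \int_{-\infty}^{\infty} s^{2} e^{- a s^{2}} \, ds = \frac{\sqrt{\pi}}{2 a^{\frac{3}{2}}}.$$

Repeating $4$ times in total — each differentiation brings down another $(-s^2)$ — gives
$$\frac{d^{4}J}{da^{4}} = \int_{-\infty}^{\infty} - s^{8} e^{- a s^{2}} \, ds = - \frac{105 \sqrt{\pi}}{16 a^{\frac{9}{2}}},$$
and the integrand here is exactly the target integrand, so $I = - \frac{105 \sqrt{\pi}}{16 a^{\frac{9}{2}}}$.

Setting $a = 2$:
$$I = - \frac{105 \sqrt{2} \sqrt{\pi}}{512}.$$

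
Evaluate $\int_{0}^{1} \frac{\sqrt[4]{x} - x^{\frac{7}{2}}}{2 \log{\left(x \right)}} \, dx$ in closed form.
$\log{\left(\frac{\sqrt{10}}{6} \right)}$

Consider the one-parameter family: let $I(a) = \int_{0}^{1} \frac{\sqrt[4]{x} - x^{a}}{2 \log{\left(x \right)}} \, dx$.

Since $\dfrac{\partial}{\partial a}\,x^{a} = x^{a} \ln x$, the $\ln x$ in the denominator cancels and
$$\frac{dI}{da} = \int_{0}^{1} - \frac{1}{2} x^{a} \, dx = - \frac{1}{2} \left[\frac{x^{a+1}}{a+1}\right]_0^1 = - \frac{1}{2 a + 2}.$$

Integrating with respect to $a$ gives $I(a) = - \frac{\log{\left(a + 1 \right)}}{2} - \log{\left(2 \right)} + \frac{\log{\left(5 \right)}}{2} + C$.

At $a = \frac{1}{4}$ the integrand is identically $0$, so $I(\frac{1}{4}) = 0$. The closed form gives $0$, hence $C = 0$.

Setting $a = \frac{7}{2}$:
$$I = \log{\left(\frac{\sqrt{10}}{6} \right)}.$$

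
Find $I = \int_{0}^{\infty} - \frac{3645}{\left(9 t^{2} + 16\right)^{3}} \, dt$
$- \frac{3645 \pi}{16384}$

Begin with the known result
$$J(a) = \int_{0}^{\infty} - \frac{5}{a^{2} + t^{2}} \, dt = - \frac{5 \pi}{2 a}.$$

Differentiating under the integral sign with respect to $a$,
$$\frac{dJ}{da} = \int_{0}^{\infty} \frac{10 a}{\left(a^{2} + t^{2}\right)^{2}} \, dt = \frac{5 \pi}{2 a^{2}},$$
so $\int_{0}^{\infty} - \frac{5}{\left(a^{2} + t^{2}\right)^{2}} \, dt = - \frac{5 \pi}{4 a^{3}}$.

Repeating — each differentiation of $1/(t^2+a^2)^j$ produces $-2ja/(t^2+a^2)^{j+1}$ — and dividing through by $-2ja$ at each step yields, after $2$ differentiations in total,
$$\int_{0}^{\infty} - \frac{5}{\left(a^{2} + t^{2}\right)^{3}} \, dt = - \frac{15 \pi}{16 a^{5}}.$$

Setting $a = \frac{4}{3}$:
$$I = - \frac{3645 \pi}{16384}.$$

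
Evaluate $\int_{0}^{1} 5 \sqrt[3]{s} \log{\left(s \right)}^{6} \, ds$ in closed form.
$\frac{492075}{1024}$

Consider the simpler parametrised integral
$$J(a) = \int_{0}^{1} 5 s^{a} \, ds = \frac{5}{a + 1}.$$

Differentiating under the integral sign brings down a factor of $\ln s$:
$$\frac{dJ}{da} = \int_{0}^{1} 5 s^{a} \log{\left(s \right)} \, ds = - \frac{5}{\left(a + 1\right)^{2}}.$$

Repeating $6$ times in total — each differentiation brings down another $\ln s$ — gives
$$\frac{d^{6}J}{da^{6}} = \int_{0}^{1} 5 s^{a} \log{\left(s \right)}^{6} \, ds = \frac{3600}{\left(a + 1\right)^{7}},$$
and the integrand here is exactly the target integrand, so $I = \frac{3600}{\left(a + 1\right)^{7}}$.

Setting $a = \frac{1}{3}$:
$$I = \frac{492075}{1024}.$$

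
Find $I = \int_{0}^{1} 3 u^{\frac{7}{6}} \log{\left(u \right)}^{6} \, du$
$\frac{604661760}{62748517}$

Consider the simpler parametrised integral
$$J(a) = \int_{0}^{1} 3 u^{a} \, du = \frac{3}{a + 1}.$$

Differentiating under the integral sign brings down a factor of $\ln u$:
$$\frac{dJ}{da} = \int_{0}^{1} 3 u^{a} \log{\left(u \right)} \, du = - \frac{3}{\left(a + 1\right)^{2}}.$$

Repeating $6$ times in total — each differentiation brings down another $\ln u$ — gives
$$\frac{d^{6}J}{da^{6}} = \int_{0}^{1} 3 u^{a} \log{\left(u \right)}^{6} \, du = \frac{2160}{\left(a + 1\right)^{7}},$$
and the integrand here is exactly the target integrand, so $I = \frac{2160}{\left(a + 1\right)^{7}}$.

Setting $a = \frac{7}{6}$:
$$I = \frac{604661760}{62748517}.$$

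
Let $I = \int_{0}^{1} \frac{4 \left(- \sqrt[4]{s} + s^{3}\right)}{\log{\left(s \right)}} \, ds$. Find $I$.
$\log{\left(\frac{65536}{625} \right)}$

Introduce a parameter $a$ in the exponent: let $I(a) = \int_{0}^{1} \frac{4 \left(- \sqrt[4]{s} + s^{a}\right)}{\log{\left(s \right)}} \, ds$.

Since $\dfrac{\partial}{\partial a}\,s^{a} = s^{a} \ln s$, the $\ln s$ in the denominator cancels and
$$\frac{dI}{da} = \int_{0}^{1} 4 s^{a} \, ds = 4 \left[\frac{s^{a+1}}{a+1}\right]_0^1 = \frac{4}{a + 1}.$$

Integrating with respect to $a$ gives $I(a) = \log{\left(\frac{256 \left(a + 1\right)^{4}}{625} \right)} + C$.

At $a = \frac{1}{4}$ the integrand is identically $0$, so $I(\frac{1}{4}) = 0$. The closed form gives $0$, hence $C = 0$.

Setting $a = 3$:
$$I = \log{\left(\frac{65536}{625} \right)}.$$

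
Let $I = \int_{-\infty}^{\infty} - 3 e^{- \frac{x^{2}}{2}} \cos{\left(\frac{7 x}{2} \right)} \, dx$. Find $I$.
$- \frac{3 \sqrt{2} \sqrt{\pi}}{e^{\frac{49}{8}}}$

Let $b$ denote the cosine frequency and define $I(b) = \int_{-\infty}^{\infty} - 3 e^{- \frac{x^{2}}{2}} \cos{\left(b x \right)} \, dx$.

Differentiating under the integral sign,
$$I'(b) = \int_{-\infty}^{\infty} 3 x e^{- \frac{x^{2}}{2}} \sin{\left(b x \right)} \, dx.$$

Integrate $\int_{-\infty}^{\infty} x \sin(b x)\, e^{- \frac{x^{2}}{2}}\, dx$ by parts with $u = \sin(b x)$ and $dv = x\, e^{- \frac{x^{2}}{2}}\, dx$, giving $v = - e^{- \frac{x^{2}}{2}}$. The boundary term vanishes and
$$\int_{-\infty}^{\infty} x \sin(b x)\, e^{- \frac{x^{2}}{2}}\, dx = b \int_{-\infty}^{\infty} \cos(b x)\, e^{- \frac{x^{2}}{2}}\, dx,$$
so $I'(b) = - b\, I(b)$.

This is a separable first-order ODE; solving with the initial condition $I(0) = \int_{-\infty}^{\infty} - 3 e^{- \frac{x^{2}}{2}}\,dx = - 3 \sqrt{2} \sqrt{\pi}$ gives
$$I(b) = - 3 \sqrt{2} \sqrt{\pi} e^{- \frac{b^{2}}{2}}.$$

Setting $b = \frac{7}{2}$:
$$I = - \frac{3 \sqrt{2} \sqrt{\pi}}{e^{\frac{49}{8}}}.$$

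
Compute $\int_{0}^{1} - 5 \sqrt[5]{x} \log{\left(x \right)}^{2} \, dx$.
$- \frac{625}{108}$

Begin with the known integral
$$J(a) = \int_{0}^{1} - 5 x^{a} \, dx = - \frac{5}{a + 1}.$$

Differentiating under the integral sign brings down a factor of $\ln x$:
$$\frac{dJ}{da} = \int_{0}^{1} - 5 x^{a} \log{\left(x \right)} \, dx = \frac{5}{\left(a + 1\right)^{2}}.$$

Repeating twice in total — each differentiation brings down another $\ln x$ — gives
$$\frac{d^{2}J}{da^{2}} = \int_{0}^{1} - 5 x^{a} \log{\left(x \right)}^{2} \, dx = - \frac{10}{\left(a + 1\right)^{3}},$$
and the integrand here is exactly the target integrand, so $I = - \frac{10}{\left(a + 1\right)^{3}}$.

Setting $a = \frac{1}{5}$:
$$I = - \frac{625}{108}.$$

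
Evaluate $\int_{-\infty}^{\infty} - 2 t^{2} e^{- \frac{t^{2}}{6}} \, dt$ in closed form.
$- 6 \sqrt{6} \sqrt{\pi}$

Begin with the known integral
$$J(a) = \int_{-\infty}^{\infty} - 2 e^{- a t^{2}} \, dt = - \frac{2 \sqrt{\pi}}{\sqrt{a}}.$$

Differentiating under the integral sign brings down a factor of $(-t^2)$:
$$\frac{dJ}{da} = \int_{-\infty}^{\infty} 2 t^{2} e^{- a t^{2}} \, dt = \frac{\sqrt{\pi}}{a^{\frac{3}{2}}}.$$

The integral on the left is $-I$, so $I = - \frac{\sqrt{\pi}}{a^{\frac{3}{2}}}$.

Setting $a = \frac{1}{6}$:
$$I = - 6 \sqrt{6} \sqrt{\pi}.$$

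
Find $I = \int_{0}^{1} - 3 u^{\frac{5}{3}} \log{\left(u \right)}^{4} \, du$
$- \frac{2187}{4096}$

Consider the simpler parametrised integral
$$J(a) = \int_{0}^{1} - 3 u^{a} \, du = - \frac{3}{a + 1}.$$

Differentiating under the integral sign brings down a factor of $\ln u$:
$$\frac{dJ}{da} = \int_{0}^{1} - 3 u^{a} \log{\left(u \right)} \, du = \frac{3}{\left(a + 1\right)^{2}}.$$

Repeating $4$ times in total — each differentiation brings down another $\ln u$ — gives
$$\frac{d^{4}J}{da^{4}} = \int_{0}^{1} - 3 u^{a} \log{\left(u \right)}^{4} \, du = - \frac{72}{\left(a + 1\right)^{5}},$$
and the integrand here is exactly the target integrand, so $I = - \frac{72}{\left(a + 1\right)^{5}}$.

Setting $a = \frac{5}{3}$:
$$I = - \frac{2187}{4096}.$$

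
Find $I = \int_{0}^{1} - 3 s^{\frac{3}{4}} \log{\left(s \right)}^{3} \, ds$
$\frac{4608}{2401}$

Begin with the known integral
$$J(a) = \int_{0}^{1} - 3 s^{a} \, ds = - \frac{3}{a + 1}.$$

Differentiating under the integral sign brings down a factor of $\ln s$:
$$\frac{dJ}{da} = \int_{0}^{1} - 3 s^{a} \log{\left(s \right)} \, ds = \frac{3}{\left(a + 1\right)^{2}}.$$

Repeating $3$ times in total — each differentiation brings down another $\ln s$ — gives
$$\frac{d^{3}J}{da^{3}} = \int_{0}^{1} - 3 s^{a} \log{\left(s \right)}^{3} \, ds = \frac{18}{\left(a + 1\right)^{4}},$$
and the integrand here is exactly the target integrand, so $I = \frac{18}{\left(a + 1\right)^{4}}$.

Setting $a = \frac{3}{4}$:
$$I = \frac{4608}{2401}.$$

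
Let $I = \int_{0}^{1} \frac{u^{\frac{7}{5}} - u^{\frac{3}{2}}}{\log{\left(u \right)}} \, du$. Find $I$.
$- \log{\left(\frac{25}{24} \right)}$

Introduce a parameter $a$ in the exponent: let $I(a) = \int_{0}^{1} \frac{u^{\frac{7}{5}} - u^{a}}{\log{\left(u \right)}} \, du$.

Since $\dfrac{\partial}{\partial a}\,u^{a} = u^{a} \ln u$, the $\ln u$ in the denominator cancels and
$$\frac{dI}{da} = \int_{0}^{1} -1 u^{a} \, du = -1 \left[\frac{u^{a+1}}{a+1}\right]_0^1 = - \frac{1}{a + 1}.$$

Integrating with respect to $a$ gives $I(a) = - \log{\left(\frac{5 a}{12} + \frac{5}{12} \right)} + C$.

At $a = \frac{7}{5}$ the integrand is identically $0$, so $I(\frac{7}{5}) = 0$. The closed form gives $0$, hence $C = 0$.

Setting $a = \frac{3}{2}$:
$$I = - \log{\left(\frac{25}{24} \right)}.$$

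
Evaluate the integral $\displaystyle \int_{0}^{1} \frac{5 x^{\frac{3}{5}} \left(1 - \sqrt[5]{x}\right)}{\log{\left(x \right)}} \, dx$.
$\log{\left(\frac{32768}{59049} \right)}$

Replace the exponent $\frac{3}{5}$ by a parameter $a$: let $I(a) = \int_{0}^{1} \frac{5 \left(- x^{\frac{4}{5}} + x^{a}\right)}{\log{\left(x \right)}} \, dx$.

Since $\dfrac{\partial}{\partial a}\,x^{a} = x^{a} \ln x$, the $\ln x$ in the denominator cancels and
$$\frac{dI}{da} = \int_{0}^{1} 5 x^{a} \, dx = 5 \left[\frac{x^{a+1}}{a+1}\right]_0^1 = \frac{5}{a + 1}.$$

Integrating with respect to $a$ gives $I(a) = \log{\left(\frac{3125 \left(a + 1\right)^{5}}{59049} \right)} + C$.

At $a = \frac{4}{5}$ the integrand is identically $0$, so $I(\frac{4}{5}) = 0$. The closed form gives $0$, hence $C = 0$.

Setting $a = \frac{3}{5}$:
$$I = \log{\left(\frac{32768}{59049} \right)}.$$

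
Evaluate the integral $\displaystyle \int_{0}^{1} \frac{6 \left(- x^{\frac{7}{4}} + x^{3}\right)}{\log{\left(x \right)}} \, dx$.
$\log{\left(\frac{16777216}{1771561} \right)}$

Introduce a parameter $a$ in the exponent: let $I(a) = \int_{0}^{1} \frac{6 \left(- x^{\frac{7}{4}} + x^{a}\right)}{\log{\left(x \right)}} \, dx$.

Since $\dfrac{\partial}{\partial a}\,x^{a} = x^{a} \ln x$, the $\ln x$ in the denominator cancels and
$$\frac{dI}{da} = \int_{0}^{1} 6 x^{a} \, dx = 6 \left[\frac{x^{a+1}}{a+1}\right]_0^1 = \frac{6}{a + 1}.$$

Integrating with respect to $a$ gives $I(a) = \log{\left(\frac{4096 \left(a + 1\right)^{6}}{1771561} \right)} + C$.

At $a = \frac{7}{4}$ the integrand is identically $0$, so $I(\frac{7}{4}) = 0$. The closed form gives $0$, hence $C = 0$.

Setting $a = 3$:
$$I = \log{\left(\frac{16777216}{1771561} \right)}.$$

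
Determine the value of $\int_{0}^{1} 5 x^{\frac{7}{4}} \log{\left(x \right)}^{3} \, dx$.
$- \frac{7680}{14641}$

Begin with the known integral
$$J(a) = \int_{0}^{1} 5 x^{a} \, dx = \frac{5}{a + 1}.$$

Differentiating under the integral sign brings down a factor of $\ln x$:
$$\frac{dJ}{da} = \int_{0}^{1} 5 x^{a} \log{\left(x \right)} \, dx = - \frac{5}{\left(a + 1\right)^{2}}.$$

Repeating $3$ times in total — each differentiation brings down another $\ln x$ — gives
$$\frac{d^{3}J}{da^{3}} = \int_{0}^{1} 5 x^{a} \log{\left(x \right)}^{3} \, dx = - \frac{30}{\left(a + 1\right)^{4}},$$
and the integrand here is exactly the target integrand, so $I = - \frac{30}{\left(a + 1\right)^{4}}$.

Setting $a = \frac{7}{4}$:
$$I = - \frac{7680}{14641}.$$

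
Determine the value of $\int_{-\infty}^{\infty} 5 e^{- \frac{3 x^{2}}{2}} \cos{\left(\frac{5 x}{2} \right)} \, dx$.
$\frac{5 \sqrt{6} \sqrt{\pi}}{3 e^{\frac{25}{24}}}$

Treat the cosine frequency as a parameter and define $I(b) = \int_{-\infty}^{\infty} 5 e^{- \frac{3 x^{2}}{2}} \cos{\left(b x \right)} \, dx$.

Differentiating under the integral sign,
$$I'(b) = \int_{-\infty}^{\infty} - 5 x e^{- \frac{3 x^{2}}{2}} \sin{\left(b x \right)} \, dx.$$

Integrate $\int_{-\infty}^{\infty} x \sin(b x)\, e^{- \frac{3 x^{2}}{2}}\, dx$ by parts with $u = \sin(b x)$ and $dv = x\, e^{- \frac{3 x^{2}}{2}}\, dx$, giving $v = - \frac{e^{- \frac{3 x^{2}}{2}}}{3}$. The boundary term vanishes and
$$\int_{-\infty}^{\infty} x \sin(b x)\, e^{- \frac{3 x^{2}}{2}}\, dx = \frac{b}{3} \int_{-\infty}^{\infty} \cos(b x)\, e^{- \frac{3 x^{2}}{2}}\, dx,$$
so $I'(b) = - \frac{b}{3}\, I(b)$.

This is a separable first-order ODE; solving with the initial condition $I(0) = \int_{-\infty}^{\infty} 5 e^{- \frac{3 x^{2}}{2}}\,dx = \frac{5 \sqrt{6} \sqrt{\pi}}{3}$ gives
$$I(b) = \frac{5 \sqrt{6} \sqrt{\pi} e^{- \frac{b^{2}}{6}}}{3}.$$

Setting $b = \frac{5}{2}$:
$$I = \frac{5 \sqrt{6} \sqrt{\pi}}{3 e^{\frac{25}{24}}}.$$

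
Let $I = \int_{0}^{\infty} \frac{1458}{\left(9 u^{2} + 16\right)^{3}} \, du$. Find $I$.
$\frac{729 \pi}{8192}$

Start from the standard arctangent integral
$$J(a) = \int_{0}^{\infty} \frac{2}{a^{2} + u^{2}} \, du = \frac{\pi}{a}.$$

Differentiating under the integral sign with respect to $a$,
$$\frac{dJ}{da} = \int_{0}^{\infty} - \frac{4 a}{\left(a^{2} + u^{2}\right)^{2}} \, du = - \frac{\pi}{a^{2}},$$
so $\int_{0}^{\infty} \frac{2}{\left(a^{2} + u^{2}\right)^{2}} \, du = \frac{\pi}{2 a^{3}}$.

Repeating — each differentiation of $1/(u^2+a^2)^j$ produces $-2ja/(u^2+a^2)^{j+1}$ — and dividing through by $-2ja$ at each step yields, after $2$ differentiations in total,
$$\int_{0}^{\infty} \frac{2}{\left(a^{2} + u^{2}\right)^{3}} \, du = \frac{3 \pi}{8 a^{5}}.$$

Setting $a = \frac{4}{3}$:
$$I = \frac{729 \pi}{8192}.$$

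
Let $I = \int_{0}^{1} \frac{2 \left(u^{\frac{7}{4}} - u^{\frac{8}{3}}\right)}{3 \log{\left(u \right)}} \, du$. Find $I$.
$\log{\left(\frac{6^{\frac{2}{3}}}{4} \right)}$

Introduce a parameter $a$ in the exponent: let $I(a) = \int_{0}^{1} \frac{2 \left(- u^{\frac{8}{3}} + u^{a}\right)}{3 \log{\left(u \right)}} \, du$.

Since $\dfrac{\partial}{\partial a}\,u^{a} = u^{a} \ln u$, the $\ln u$ in the denominator cancels and
$$\frac{dI}{da} = \int_{0}^{1} \frac{2}{3} u^{a} \, du = \frac{2}{3} \left[\frac{u^{a+1}}{a+1}\right]_0^1 = \frac{2}{3 \left(a + 1\right)}.$$

Integrating with respect to $a$ gives $I(a) = \log{\left(\frac{\sqrt[3]{11} \cdot 3^{\frac{2}{3}} \left(a + 1\right)^{\frac{2}{3}}}{11} \right)} + C$.

At $a = \frac{8}{3}$ the integrand is identically $0$, so $I(\frac{8}{3}) = 0$. The closed form gives $0$, hence $C = 0$.

Setting $a = \frac{7}{4}$:
$$I = \log{\left(\frac{6^{\frac{2}{3}}}{4} \right)}.$$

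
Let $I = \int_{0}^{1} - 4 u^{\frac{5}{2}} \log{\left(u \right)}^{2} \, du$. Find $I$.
$- \frac{64}{343}$

Start from the elementary integral
$$J(a) = \int_{0}^{1} - 4 u^{a} \, du = - \frac{4}{a + 1}.$$

Differentiating under the integral sign brings down a factor of $\ln u$:
$$\frac{dJ}{da} = \int_{0}^{1} - 4 u^{a} \log{\left(u \right)} \, du = \frac{4}{\left(a + 1\right)^{2}}.$$

Repeating twice in total — each differentiation brings down another $\ln u$ — gives
$$\frac{d^{2}J}{da^{2}} = \int_{0}^{1} - 4 u^{a} \log{\left(u \right)}^{2} \, du = - \frac{8}{\left(a + 1\right)^{3}},$$
and the integrand here is exactly the target integrand, so $I = - \frac{8}{\left(a + 1\right)^{3}}$.

Setting $a = \frac{5}{2}$:
$$I = - \frac{64}{343}.$$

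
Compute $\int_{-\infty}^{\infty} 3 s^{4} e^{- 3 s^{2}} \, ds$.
$\frac{\sqrt{3} \sqrt{\pi}}{12}$

Start from the elementary integral
$$J(a) = \int_{-\infty}^{\infty} 3 e^{- a s^{2}} \, ds = \frac{3 \sqrt{\pi}}{\sqrt{a}}.$$

Differentiating under the integral sign brings down a factor of $(-s^2)$:
$$\frac{dJ}{da} = \int_{-\infty}^{\infty} - 3 s^{2} e^{- a s^{2}} \, ds = - \frac{3 \sqrt{\pi}}{2 a^{\frac{3}{2}}}.$$

Repeating twice in total — each differentiation brings down another $(-s^2)$ — gives
$$\frac{d^{2}J}{da^{2}} = \int_{-\infty}^{\infty} 3 s^{4} e^{- a s^{2}} \, ds = \frac{9 \sqrt{\pi}}{4 a^{\frac{5}{2}}},$$
and the integrand here is exactly the target integrand, so $I = \frac{9 \sqrt{\pi}}{4 a^{\frac{5}{2}}}$.

Setting $a = 3$:
$$I = \frac{\sqrt{3} \sqrt{\pi}}{12}.$$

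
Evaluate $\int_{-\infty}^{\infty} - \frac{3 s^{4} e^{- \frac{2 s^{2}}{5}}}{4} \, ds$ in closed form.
$- \frac{225 \sqrt{10} \sqrt{\pi}}{128}$

Start from the elementary integral
$$J(a) = \int_{-\infty}^{\infty} - \frac{3 e^{- a s^{2}}}{4} \, ds = - \frac{3 \sqrt{\pi}}{4 \sqrt{a}}.$$

Differentiating under the integral sign brings down a factor of $(-s^2)$:
$$\frac{dJ}{da} = \int_{-\infty}^{\infty} \frac{3 s^{2} e^{- a s^{2}}}{4} \, ds = \frac{3 \sqrt{\pi}}{8 a^{\frac{3}{2}}}.$$

Repeating twice in total — each differentiation brings down another $(-s^2)$ — gives
$$\frac{d^{2}J}{da^{2}} = \int_{-\infty}^{\infty} - \frac{3 s^{4} e^{- a s^{2}}}{4} \, ds = - \frac{9 \sqrt{\pi}}{16 a^{\frac{5}{2}}},$$
and the integrand here is exactly the target integrand, so $I = - \frac{9 \sqrt{\pi}}{16 a^{\frac{5}{2}}}$.

Setting $a = \frac{2}{5}$:
$$I = - \frac{225 \sqrt{10} \sqrt{\pi}}{128}.$$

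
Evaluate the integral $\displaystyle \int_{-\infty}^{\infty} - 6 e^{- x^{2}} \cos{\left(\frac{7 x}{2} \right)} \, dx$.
$- \frac{6 \sqrt{\pi}}{e^{\frac{49}{16}}}$

Let $b$ denote the cosine frequency and define $I(b) = \int_{-\infty}^{\infty} - 6 e^{- x^{2}} \cos{\left(b x \right)} \, dx$.

Differentiating under the integral sign,
$$I'(b) = \int_{-\infty}^{\infty} 6 x e^{- x^{2}} \sin{\left(b x \right)} \, dx.$$

Integrate $\int_{-\infty}^{\infty} x \sin(b x)\, e^{- x^{2}}\, dx$ by parts with $u = \sin(b x)$ and $dv = x\, e^{- x^{2}}\, dx$, giving $v = - \frac{e^{- x^{2}}}{2}$. The boundary term vanishes and
$$\int_{-\infty}^{\infty} x \sin(b x)\, e^{- x^{2}}\, dx = \frac{b}{2} \int_{-\infty}^{\infty} \cos(b x)\, e^{- x^{2}}\, dx,$$
so $I'(b) = - \frac{b}{2}\, I(b)$.

This is a separable first-order ODE; solving with the initial condition $I(0) = \int_{-\infty}^{\infty} - 6 e^{- x^{2}}\,dx = - 6 \sqrt{\pi}$ gives
$$I(b) = - 6 \sqrt{\pi} e^{- \frac{b^{2}}{4}}.$$

Setting $b = \frac{7}{2}$:
$$I = - \frac{6 \sqrt{\pi}}{e^{\frac{49}{16}}}.$$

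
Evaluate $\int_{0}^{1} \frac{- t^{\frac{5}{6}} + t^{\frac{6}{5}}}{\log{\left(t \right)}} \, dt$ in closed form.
$- \log{\left(5 \right)} + \log{\left(6 \right)}$

Introduce a parameter $a$ in the exponent: let $I(a) = \int_{0}^{1} \frac{t^{\frac{6}{5}} - t^{a}}{\log{\left(t \right)}} \, dt$.

Since $\dfrac{\partial}{\partial a}\,t^{a} = t^{a} \ln t$, the $\ln t$ in the denominator cancels and
$$\frac{dI}{da} = \int_{0}^{1} -1 t^{a} \, dt = -1 \left[\frac{t^{a+1}}{a+1}\right]_0^1 = - \frac{1}{a + 1}.$$

Integrating with respect to $a$ gives $I(a) = - \log{\left(\frac{5 a}{11} + \frac{5}{11} \right)} + C$.

At $a = \frac{6}{5}$ the integrand is identically $0$, so $I(\frac{6}{5}) = 0$. The closed form gives $0$, hence $C = 0$.

Setting $a = \frac{5}{6}$:
$$I = - \log{\left(5 \right)} + \log{\left(6 \right)}.$$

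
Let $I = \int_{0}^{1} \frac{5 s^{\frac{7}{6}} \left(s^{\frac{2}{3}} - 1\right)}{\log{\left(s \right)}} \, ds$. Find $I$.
$- \log{\left(\frac{371293}{1419857} \right)}$

Consider the one-parameter family: let $I(a) = \int_{0}^{1} \frac{5 \left(s^{\frac{11}{6}} - s^{a}\right)}{\log{\left(s \right)}} \, ds$.

Since $\dfrac{\partial}{\partial a}\,s^{a} = s^{a} \ln s$, the $\ln s$ in the denominator cancels and
$$\frac{dI}{da} = \int_{0}^{1} -5 s^{a} \, ds = -5 \left[\frac{s^{a+1}}{a+1}\right]_0^1 = - \frac{5}{a + 1}.$$

Integrating with respect to $a$ gives $I(a) = - \log{\left(\frac{7776 \left(a + 1\right)^{5}}{1419857} \right)} + C$.

At $a = \frac{11}{6}$ the integrand is identically $0$, so $I(\frac{11}{6}) = 0$. The closed form gives $0$, hence $C = 0$.

Setting $a = \frac{7}{6}$:
$$I = - \log{\left(\frac{371293}{1419857} \right)}.$$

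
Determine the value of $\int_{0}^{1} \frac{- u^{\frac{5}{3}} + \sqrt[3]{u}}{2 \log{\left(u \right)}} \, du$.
$- \frac{\log{\left(2 \right)}}{2}$

Introduce a parameter $a$ in the exponent: let $I(a) = \int_{0}^{1} \frac{\sqrt[3]{u} - u^{a}}{2 \log{\left(u \right)}} \, du$.

Since $\dfrac{\partial}{\partial a}\,u^{a} = u^{a} \ln u$, the $\ln u$ in the denominator cancels and
$$\frac{dI}{da} = \int_{0}^{1} - \frac{1}{2} u^{a} \, du = - \frac{1}{2} \left[\frac{u^{a+1}}{a+1}\right]_0^1 = - \frac{1}{2 a + 2}.$$

Integrating with respect to $a$ gives $I(a) = - \frac{\log{\left(a + 1 \right)}}{2} - \frac{\log{\left(3 \right)}}{2} + \log{\left(2 \right)} + C$.

At $a = \frac{1}{3}$ the integrand is identically $0$, so $I(\frac{1}{3}) = 0$. The closed form gives $0$, hence $C = 0$.

Setting $a = \frac{5}{3}$:
$$I = - \frac{\log{\left(2 \right)}}{2}.$$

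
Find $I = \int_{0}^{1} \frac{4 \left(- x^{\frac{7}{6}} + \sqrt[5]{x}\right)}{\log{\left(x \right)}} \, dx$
$\log{\left(\frac{1679616}{17850625} \right)}$

Replace the exponent $\frac{1}{5}$ by a parameter $a$: let $I(a) = \int_{0}^{1} \frac{4 \left(- x^{\frac{7}{6}} + x^{a}\right)}{\log{\left(x \right)}} \, dx$.

Since $\dfrac{\partial}{\partial a}\,x^{a} = x^{a} \ln x$, the $\ln x$ in the denominator cancels and
$$\frac{dI}{da} = \int_{0}^{1} 4 x^{a} \, dx = 4 \left[\frac{x^{a+1}}{a+1}\right]_0^1 = \frac{4}{a + 1}.$$

Integrating with respect to $a$ gives $I(a) = \log{\left(\frac{1296 \left(a + 1\right)^{4}}{28561} \right)} + C$.

At $a = \frac{7}{6}$ the integrand is identically $0$, so $I(\frac{7}{6}) = 0$. The closed form gives $0$, hence $C = 0$.

Setting $a = \frac{1}{5}$:
$$I = \log{\left(\frac{1679616}{17850625} \right)}.$$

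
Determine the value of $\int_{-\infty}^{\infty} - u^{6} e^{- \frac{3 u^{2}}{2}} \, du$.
$- \frac{5 \sqrt{6} \sqrt{\pi}}{27}$

Begin with the known integral
$$J(a) = \int_{-\infty}^{\infty} - e^{- a u^{2}} \, du = - \frac{\sqrt{\pi}}{\sqrt{a}}.$$

Differentiating under the integral sign brings down a factor of $(-u^2)$:
$$\frac{dJ}{da} = \int_{-\infty}^{\infty} u^{2} e^{- a u^{2}} \, du = \frac{\sqrt{\pi}}{2 a^{\frac{3}{2}}}.$$

Repeating $3$ times in total — each differentiation brings down another $(-u^2)$ — gives
$$\frac{d^{3}J}{da^{3}} = \int_{-\infty}^{\infty} u^{6} e^{- a u^{2}} \, du = \frac{15 \sqrt{\pi}}{8 a^{\frac{7}{2}}},$$
and the integrand here is $(-1)^{3}$ times the target integrand, so $I = (-1)^{3}\,\frac{d^{3}J}{da^{3}} = - \frac{15 \sqrt{\pi}}{8 a^{\frac{7}{2}}}$.

Setting $a = \frac{3}{2}$:
$$I = - \frac{5 \sqrt{6} \sqrt{\pi}}{27}.$$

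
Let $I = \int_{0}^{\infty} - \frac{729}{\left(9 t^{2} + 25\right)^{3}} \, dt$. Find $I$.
$- \frac{729 \pi}{50000}$

Begin with the known result
$$J(a) = \int_{0}^{\infty} - \frac{1}{a^{2} + t^{2}} \, dt = - \frac{\pi}{2 a}.$$

Differentiating under the integral sign with respect to $a$,
$$\frac{dJ}{da} = \int_{0}^{\infty} \frac{2 a}{\left(a^{2} + t^{2}\right)^{2}} \, dt = \frac{\pi}{2 a^{2}},$$
so $\int_{0}^{\infty} - \frac{1}{\left(a^{2} + t^{2}\right)^{2}} \, dt = - \frac{\pi}{4 a^{3}}$.

Repeating — each differentiation of $1/(t^2+a^2)^j$ produces $-2ja/(t^2+a^2)^{j+1}$ — and dividing through by $-2ja$ at each step yields, after $2$ differentiations in total,
$$\int_{0}^{\infty} - \frac{1}{\left(a^{2} + t^{2}\right)^{3}} \, dt = - \frac{3 \pi}{16 a^{5}}.$$

Setting $a = \frac{5}{3}$:
$$I = - \frac{729 \pi}{50000}.$$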